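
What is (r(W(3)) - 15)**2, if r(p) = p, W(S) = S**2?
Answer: 36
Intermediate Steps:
(r(W(3)) - 15)**2 = (3**2 - 15)**2 = (9 - 15)**2 = (-6)**2 = 36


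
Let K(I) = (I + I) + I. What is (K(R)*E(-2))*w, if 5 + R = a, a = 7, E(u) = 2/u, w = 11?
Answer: -66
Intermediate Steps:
R = 2 (R = -5 + 7 = 2)
K(I) = 3*I (K(I) = 2*I + I = 3*I)
(K(R)*E(-2))*w = ((3*2)*(2/(-2)))*11 = (6*(2*(-½)))*11 = (6*(-1))*11 = -6*11 = -66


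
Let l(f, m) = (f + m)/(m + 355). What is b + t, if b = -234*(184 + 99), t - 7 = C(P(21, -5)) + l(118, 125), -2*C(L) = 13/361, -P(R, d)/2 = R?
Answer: -3824550199/57760 ≈ -66215.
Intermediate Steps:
l(f, m) = (f + m)/(355 + m)
P(R, d) = -2*R
C(L) = -13/722 (C(L) = -13/(2*361) = -½*13/361 = -13/722)
t = 432521/57760 (t = 7 + (-13/722 + (118 + 125)/(355 + 125)) = 7 + (-13/722 + 243/480) = 7 + (-13/722 + (1/480)*243) = 7 + (-13/722 + 81/160) = 7 + 28201/57760 = 432521/57760 ≈ 7.4882)
b = -66222 (b = -234*283 = -66222)
b + t = -66222 + 432521/57760 = -3824550199/57760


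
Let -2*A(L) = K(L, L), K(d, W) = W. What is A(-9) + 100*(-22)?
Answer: -4391/2 ≈ -2195.5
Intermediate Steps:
A(L) = -L/2
A(-9) + 100*(-22) = -½*(-9) + 100*(-22) = 9/2 - 2200 = -4391/2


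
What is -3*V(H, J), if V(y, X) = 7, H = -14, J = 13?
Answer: -21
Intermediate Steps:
-3*V(H, J) = -3*7 = -21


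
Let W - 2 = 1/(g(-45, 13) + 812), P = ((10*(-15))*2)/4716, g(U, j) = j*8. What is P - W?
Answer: -743269/359988 ≈ -2.0647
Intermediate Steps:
g(U, j) = 8*j
P = -25/393 (P = -150*2*(1/4716) = -300*1/4716 = -25/393 ≈ -0.063613)
W = 1833/916 (W = 2 + 1/(8*13 + 812) = 2 + 1/(104 + 812) = 2 + 1/916 = 1833/916 ≈ 2.0011)
P - W = -25/393 - 1*1833/916 = -25/393 - 1833/916 = -743269/359988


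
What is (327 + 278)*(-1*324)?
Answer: -196020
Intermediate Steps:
(327 + 278)*(-1*324) = 605*(-324) = -196020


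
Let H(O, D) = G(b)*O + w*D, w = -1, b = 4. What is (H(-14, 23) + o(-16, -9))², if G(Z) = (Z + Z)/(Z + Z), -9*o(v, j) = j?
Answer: 1296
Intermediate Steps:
o(v, j) = -j/9
G(Z) = 1 (G(Z) = (2*Z)/((2*Z)) = (2*Z)*(1/(2*Z)) = 1)
H(O, D) = O - D (H(O, D) = 1*O - D = O - D)
(H(-14, 23) + o(-16, -9))² = ((-14 - 1*23) - ⅑*(-9))² = ((-14 - 23) + 1)² = (-37 + 1)² = (-36)² = 1296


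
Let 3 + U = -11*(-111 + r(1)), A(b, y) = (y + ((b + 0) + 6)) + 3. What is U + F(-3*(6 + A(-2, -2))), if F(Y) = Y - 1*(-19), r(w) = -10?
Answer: 1314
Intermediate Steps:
A(b, y) = 9 + b + y (A(b, y) = (y + (b + 6)) + 3 = (y + (6 + b)) + 3 = (6 + b + y) + 3 = 9 + b + y)
F(Y) = 19 + Y (F(Y) = Y + 19 = 19 + Y)
U = 1328 (U = -3 - 11*(-111 - 10) = -3 - 11*(-121) = -3 + 1331 = 1328)
U + F(-3*(6 + A(-2, -2))) = 1328 + (19 - 3*(6 + (9 - 2 - 2))) = 1328 + (19 - 3*(6 + 5)) = 1328 + (19 - 3*11) = 1328 + (19 - 33) = 1328 - 14 = 1314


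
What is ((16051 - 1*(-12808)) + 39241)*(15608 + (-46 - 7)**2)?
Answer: 1254197700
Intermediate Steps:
((16051 - 1*(-12808)) + 39241)*(15608 + (-46 - 7)**2) = ((16051 + 12808) + 39241)*(15608 + (-53)**2) = (28859 + 39241)*(15608 + 2809) = 68100*18417 = 1254197700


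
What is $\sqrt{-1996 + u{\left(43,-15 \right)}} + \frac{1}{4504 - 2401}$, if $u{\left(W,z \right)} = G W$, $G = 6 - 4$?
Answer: $\frac{1}{2103} + i \sqrt{1910} \approx 0.00047551 + 43.704 i$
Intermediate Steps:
$G = 2$ ($G = 6 - 4 = 2$)
$u{\left(W,z \right)} = 2 W$
$\sqrt{-1996 + u{\left(43,-15 \right)}} + \frac{1}{4504 - 2401} = \sqrt{-1996 + 2 \cdot 43} + \frac{1}{4504 - 2401} = \sqrt{-1996 + 86} + \frac{1}{2103} = \sqrt{-1910} + \frac{1}{2103} = i \sqrt{1910} + \frac{1}{2103} = \frac{1}{2103} + i \sqrt{1910}$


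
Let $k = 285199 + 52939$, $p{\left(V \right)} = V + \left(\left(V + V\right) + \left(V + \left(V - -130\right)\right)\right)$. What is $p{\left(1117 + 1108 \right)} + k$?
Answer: $349393$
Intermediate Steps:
$p{\left(V \right)} = 130 + 5 V$ ($p{\left(V \right)} = V + \left(2 V + \left(V + \left(V + 130\right)\right)\right) = V + \left(2 V + \left(V + \left(130 + V\right)\right)\right) = V + \left(2 V + \left(130 + 2 V\right)\right) = V + \left(130 + 4 V\right) = 130 + 5 V$)
$k = 338138$
$p{\left(1117 + 1108 \right)} + k = \left(130 + 5 \left(1117 + 1108\right)\right) + 338138 = \left(130 + 5 \cdot 2225\right) + 338138 = \left(130 + 11125\right) + 338138 = 11255 + 338138 = 349393$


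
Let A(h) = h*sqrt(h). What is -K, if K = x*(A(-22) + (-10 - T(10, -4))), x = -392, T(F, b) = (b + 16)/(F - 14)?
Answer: -2744 - 8624*I*sqrt(22) ≈ -2744.0 - 40450.0*I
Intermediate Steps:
T(F, b) = (16 + b)/(-14 + F)
A(h) = h**(3/2)
K = 2744 + 8624*I*sqrt(22) (K = -392*((-22)**(3/2) + (-10 - (16 - 4)/(-14 + 10))) = -392*(-22*I*sqrt(22) + (-10 - 12/(-4))) = -392*(-22*I*sqrt(22) + (-10 - (-1)*12/4)) = -392*(-22*I*sqrt(22) + (-10 - 1*(-3))) = -392*(-22*I*sqrt(22) + (-10 + 3)) = -392*(-22*I*sqrt(22) - 7) = -392*(-7 - 22*I*sqrt(22)) = 2744 + 8624*I*sqrt(22) ≈ 2744.0 + 40450.0*I)
-K = -(2744 + 8624*I*sqrt(22)) = -2744 - 8624*I*sqrt(22)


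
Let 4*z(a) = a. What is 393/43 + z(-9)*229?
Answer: -87051/172 ≈ -506.11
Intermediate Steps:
z(a) = a/4
393/43 + z(-9)*229 = 393/43 + ((¼)*(-9))*229 = 393*(1/43) - 9/4*229 = 393/43 - 2061/4 = -87051/172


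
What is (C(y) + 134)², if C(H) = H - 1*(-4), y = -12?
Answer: 15876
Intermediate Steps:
C(H) = 4 + H (C(H) = H + 4 = 4 + H)
(C(y) + 134)² = ((4 - 12) + 134)² = (-8 + 134)² = 126² = 15876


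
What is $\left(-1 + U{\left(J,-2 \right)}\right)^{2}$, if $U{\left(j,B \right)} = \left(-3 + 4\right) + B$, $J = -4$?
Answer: $4$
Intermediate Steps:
$U{\left(j,B \right)} = 1 + B$
$\left(-1 + U{\left(J,-2 \right)}\right)^{2} = \left(-1 + \left(1 - 2\right)\right)^{2} = \left(-1 - 1\right)^{2} = \left(-2\right)^{2} = 4$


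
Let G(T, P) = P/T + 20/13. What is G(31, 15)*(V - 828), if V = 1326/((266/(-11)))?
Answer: -95694855/53599 ≈ -1785.4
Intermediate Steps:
G(T, P) = 20/13 + P/T (G(T, P) = P/T + 20*(1/13) = P/T + 20/13 = 20/13 + P/T)
V = -7293/133 (V = 1326/((266*(-1/11))) = 1326/(-266/11) = 1326*(-11/266) = -7293/133 ≈ -54.835)
G(31, 15)*(V - 828) = (20/13 + 15/31)*(-7293/133 - 828) = (20/13 + 15*(1/31))*(-117417/133) = (20/13 + 15/31)*(-117417/133) = (815/403)*(-117417/133) = -95694855/53599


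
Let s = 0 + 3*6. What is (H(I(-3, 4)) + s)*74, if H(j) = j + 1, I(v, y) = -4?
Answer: 1110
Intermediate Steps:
H(j) = 1 + j
s = 18 (s = 0 + 18 = 18)
(H(I(-3, 4)) + s)*74 = ((1 - 4) + 18)*74 = (-3 + 18)*74 = 15*74 = 1110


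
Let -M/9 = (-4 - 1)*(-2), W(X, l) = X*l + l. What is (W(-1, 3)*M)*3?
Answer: 0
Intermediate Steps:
W(X, l) = l + X*l
M = -90 (M = -9*(-4 - 1)*(-2) = -(-45)*(-2) = -9*10 = -90)
(W(-1, 3)*M)*3 = ((3*(1 - 1))*(-90))*3 = ((3*0)*(-90))*3 = (0*(-90))*3 = 0*3 = 0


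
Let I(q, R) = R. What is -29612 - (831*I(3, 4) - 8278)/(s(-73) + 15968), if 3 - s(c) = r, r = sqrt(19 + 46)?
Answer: -3776567961289/127536388 + 2477*sqrt(65)/127536388 ≈ -29612.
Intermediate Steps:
r = sqrt(65) ≈ 8.0623
s(c) = 3 - sqrt(65)
-29612 - (831*I(3, 4) - 8278)/(s(-73) + 15968) = -29612 - (831*4 - 8278)/((3 - sqrt(65)) + 15968) = -29612 - (3324 - 8278)/(15971 - sqrt(65)) = -29612 - (-4954)/(15971 - sqrt(65)) = -29612 + 4954/(15971 - sqrt(65))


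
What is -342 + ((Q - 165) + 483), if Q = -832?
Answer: -856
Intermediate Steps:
-342 + ((Q - 165) + 483) = -342 + ((-832 - 165) + 483) = -342 + (-997 + 483) = -342 - 514 = -856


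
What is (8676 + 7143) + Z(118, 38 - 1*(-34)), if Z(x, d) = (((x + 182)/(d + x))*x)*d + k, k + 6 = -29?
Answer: 554776/19 ≈ 29199.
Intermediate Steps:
k = -35 (k = -6 - 29 = -35)
Z(x, d) = -35 + d*x*(182 + x)/(d + x) (Z(x, d) = (((x + 182)/(d + x))*x)*d - 35 = (((182 + x)/(d + x))*x)*d - 35 = (x*(182 + x)/(d + x))*d - 35 = d*x*(182 + x)/(d + x) - 35 = -35 + d*x*(182 + x)/(d + x))
(8676 + 7143) + Z(118, 38 - 1*(-34)) = (8676 + 7143) + (-35*(38 - 1*(-34)) - 35*118 + (38 - 1*(-34))*118² + 182*(38 - 1*(-34))*118)/((38 - 1*(-34)) + 118) = 15819 + (-35*(38 + 34) - 4130 + (38 + 34)*13924 + 182*(38 + 34)*118)/((38 + 34) + 118) = 15819 + (-35*72 - 4130 + 72*13924 + 182*72*118)/(72 + 118) = 15819 + (-2520 - 4130 + 1002528 + 1546272)/190 = 15819 + (1/190)*2542150 = 15819 + 254215/19 = 554776/19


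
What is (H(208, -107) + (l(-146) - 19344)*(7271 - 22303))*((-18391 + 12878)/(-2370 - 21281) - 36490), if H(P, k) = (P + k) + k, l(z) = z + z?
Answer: -254736031591875042/23651 ≈ -1.0771e+13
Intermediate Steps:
l(z) = 2*z
H(P, k) = P + 2*k
(H(208, -107) + (l(-146) - 19344)*(7271 - 22303))*((-18391 + 12878)/(-2370 - 21281) - 36490) = ((208 + 2*(-107)) + (2*(-146) - 19344)*(7271 - 22303))*((-18391 + 12878)/(-2370 - 21281) - 36490) = ((208 - 214) + (-292 - 19344)*(-15032))*(-5513/(-23651) - 36490) = (-6 - 19636*(-15032))*(-5513*(-1/23651) - 36490) = (-6 + 295168352)*(5513/23651 - 36490) = 295168346*(-863019477/23651) = -254736031591875042/23651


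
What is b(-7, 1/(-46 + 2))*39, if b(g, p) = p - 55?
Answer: -94419/44 ≈ -2145.9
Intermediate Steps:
b(g, p) = -55 + p
b(-7, 1/(-46 + 2))*39 = (-55 + 1/(-46 + 2))*39 = (-55 + 1/(-44))*39 = (-55 - 1/44)*39 = -2421/44*39 = -94419/44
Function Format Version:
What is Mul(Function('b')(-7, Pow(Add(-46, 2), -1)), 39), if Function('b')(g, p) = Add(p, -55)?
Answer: Rational(-94419, 44) ≈ -2145.9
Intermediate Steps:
Function('b')(g, p) = Add(-55, p)
Mul(Function('b')(-7, Pow(Add(-46, 2), -1)), 39) = Mul(Add(-55, Pow(Add(-46, 2), -1)), 39) = Mul(Add(-55, Pow(-44, -1)), 39) = Mul(Add(-55, Rational(-1, 44)), 39) = Mul(Rational(-2421, 44), 39) = Rational(-94419, 44)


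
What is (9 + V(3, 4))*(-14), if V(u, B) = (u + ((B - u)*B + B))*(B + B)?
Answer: -1358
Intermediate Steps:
V(u, B) = 2*B*(B + u + B*(B - u)) (V(u, B) = (u + (B*(B - u) + B))*(2*B) = (u + (B + B*(B - u)))*(2*B) = (B + u + B*(B - u))*(2*B) = 2*B*(B + u + B*(B - u)))
(9 + V(3, 4))*(-14) = (9 + 2*4*(4 + 3 + 4**2 - 1*4*3))*(-14) = (9 + 2*4*(4 + 3 + 16 - 12))*(-14) = (9 + 2*4*11)*(-14) = (9 + 88)*(-14) = 97*(-14) = -1358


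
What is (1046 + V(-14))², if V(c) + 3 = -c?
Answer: 1117249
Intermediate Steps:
V(c) = -3 - c
(1046 + V(-14))² = (1046 + (-3 - 1*(-14)))² = (1046 + (-3 + 14))² = (1046 + 11)² = 1057² = 1117249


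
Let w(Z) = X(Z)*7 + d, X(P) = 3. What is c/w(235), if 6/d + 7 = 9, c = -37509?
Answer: -12503/8 ≈ -1562.9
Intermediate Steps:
d = 3 (d = 6/(-7 + 9) = 6/2 = 6*(1/2) = 3)
w(Z) = 24 (w(Z) = 3*7 + 3 = 21 + 3 = 24)
c/w(235) = -37509/24 = -37509*1/24 = -12503/8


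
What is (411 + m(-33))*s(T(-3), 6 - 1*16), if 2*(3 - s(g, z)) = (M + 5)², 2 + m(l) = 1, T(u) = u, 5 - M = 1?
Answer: -15375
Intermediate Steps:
M = 4 (M = 5 - 1*1 = 5 - 1 = 4)
m(l) = -1 (m(l) = -2 + 1 = -1)
s(g, z) = -75/2 (s(g, z) = 3 - (4 + 5)²/2 = 3 - ½*9² = 3 - ½*81 = 3 - 81/2 = -75/2)
(411 + m(-33))*s(T(-3), 6 - 1*16) = (411 - 1)*(-75/2) = 410*(-75/2) = -15375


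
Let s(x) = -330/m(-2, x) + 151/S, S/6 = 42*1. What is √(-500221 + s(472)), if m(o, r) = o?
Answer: I*√882097727/42 ≈ 707.15*I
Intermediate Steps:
S = 252 (S = 6*(42*1) = 6*42 = 252)
s(x) = 41731/252 (s(x) = -330/(-2) + 151/252 = -330*(-½) + 151*(1/252) = 165 + 151/252 = 41731/252)
√(-500221 + s(472)) = √(-500221 + 41731/252) = √(-126013961/252) = I*√882097727/42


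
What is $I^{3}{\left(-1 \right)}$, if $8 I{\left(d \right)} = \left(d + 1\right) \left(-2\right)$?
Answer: $0$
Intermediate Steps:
$I{\left(d \right)} = - \frac{1}{4} - \frac{d}{4}$ ($I{\left(d \right)} = \frac{\left(d + 1\right) \left(-2\right)}{8} = \frac{\left(1 + d\right) \left(-2\right)}{8} = \frac{-2 - 2 d}{8} = - \frac{1}{4} - \frac{d}{4}$)
$I^{3}{\left(-1 \right)} = \left(- \frac{1}{4} - - \frac{1}{4}\right)^{3} = \left(- \frac{1}{4} + \frac{1}{4}\right)^{3} = 0^{3} = 0$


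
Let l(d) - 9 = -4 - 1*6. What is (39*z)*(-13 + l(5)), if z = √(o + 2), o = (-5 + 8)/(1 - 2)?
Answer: -546*I ≈ -546.0*I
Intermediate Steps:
o = -3 (o = 3/(-1) = 3*(-1) = -3)
l(d) = -1 (l(d) = 9 + (-4 - 1*6) = 9 + (-4 - 6) = 9 - 10 = -1)
z = I (z = √(-3 + 2) = √(-1) = I ≈ 1.0*I)
(39*z)*(-13 + l(5)) = (39*I)*(-13 - 1) = (39*I)*(-14) = -546*I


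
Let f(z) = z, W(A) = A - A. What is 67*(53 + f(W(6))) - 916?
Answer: 2635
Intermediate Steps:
W(A) = 0
67*(53 + f(W(6))) - 916 = 67*(53 + 0) - 916 = 67*53 - 916 = 3551 - 916 = 2635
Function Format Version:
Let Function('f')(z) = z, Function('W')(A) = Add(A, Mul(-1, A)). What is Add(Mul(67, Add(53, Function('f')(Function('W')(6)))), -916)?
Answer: 2635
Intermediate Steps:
Function('W')(A) = 0
Add(Mul(67, Add(53, Function('f')(Function('W')(6)))), -916) = Add(Mul(67, Add(53, 0)), -916) = Add(Mul(67, 53), -916) = Add(3551, -916) = 2635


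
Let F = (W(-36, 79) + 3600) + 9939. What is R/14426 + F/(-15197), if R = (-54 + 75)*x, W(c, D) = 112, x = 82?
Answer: -85380046/109615961 ≈ -0.77890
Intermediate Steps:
R = 1722 (R = (-54 + 75)*82 = 21*82 = 1722)
F = 13651 (F = (112 + 3600) + 9939 = 3712 + 9939 = 13651)
R/14426 + F/(-15197) = 1722/14426 + 13651/(-15197) = 1722*(1/14426) + 13651*(-1/15197) = 861/7213 - 13651/15197 = -85380046/109615961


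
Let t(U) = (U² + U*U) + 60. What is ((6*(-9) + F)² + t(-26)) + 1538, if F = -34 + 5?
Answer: 9839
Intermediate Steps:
F = -29
t(U) = 60 + 2*U² (t(U) = (U² + U²) + 60 = 2*U² + 60 = 60 + 2*U²)
((6*(-9) + F)² + t(-26)) + 1538 = ((6*(-9) - 29)² + (60 + 2*(-26)²)) + 1538 = ((-54 - 29)² + (60 + 2*676)) + 1538 = ((-83)² + (60 + 1352)) + 1538 = (6889 + 1412) + 1538 = 8301 + 1538 = 9839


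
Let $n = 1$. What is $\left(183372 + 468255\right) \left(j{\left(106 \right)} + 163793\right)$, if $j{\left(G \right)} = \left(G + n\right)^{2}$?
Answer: $114192418734$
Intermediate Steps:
$j{\left(G \right)} = \left(1 + G\right)^{2}$ ($j{\left(G \right)} = \left(G + 1\right)^{2} = \left(1 + G\right)^{2}$)
$\left(183372 + 468255\right) \left(j{\left(106 \right)} + 163793\right) = \left(183372 + 468255\right) \left(\left(1 + 106\right)^{2} + 163793\right) = 651627 \left(107^{2} + 163793\right) = 651627 \left(11449 + 163793\right) = 651627 \cdot 175242 = 114192418734$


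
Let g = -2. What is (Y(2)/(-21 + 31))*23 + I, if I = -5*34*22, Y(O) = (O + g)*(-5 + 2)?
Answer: -3740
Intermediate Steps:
Y(O) = 6 - 3*O (Y(O) = (O - 2)*(-5 + 2) = (-2 + O)*(-3) = 6 - 3*O)
I = -3740 (I = -170*22 = -3740)
(Y(2)/(-21 + 31))*23 + I = ((6 - 3*2)/(-21 + 31))*23 - 3740 = ((6 - 6)/10)*23 - 3740 = (0*(⅒))*23 - 3740 = 0*23 - 3740 = 0 - 3740 = -3740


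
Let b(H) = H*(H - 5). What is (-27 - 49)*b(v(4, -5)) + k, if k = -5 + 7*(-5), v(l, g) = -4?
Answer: -2776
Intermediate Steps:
k = -40 (k = -5 - 35 = -40)
b(H) = H*(-5 + H)
(-27 - 49)*b(v(4, -5)) + k = (-27 - 49)*(-4*(-5 - 4)) - 40 = -(-304)*(-9) - 40 = -76*36 - 40 = -2736 - 40 = -2776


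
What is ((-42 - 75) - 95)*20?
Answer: -4240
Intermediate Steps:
((-42 - 75) - 95)*20 = (-117 - 95)*20 = -212*20 = -4240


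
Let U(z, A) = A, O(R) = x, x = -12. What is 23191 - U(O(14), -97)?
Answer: 23288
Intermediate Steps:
O(R) = -12
23191 - U(O(14), -97) = 23191 - 1*(-97) = 23191 + 97 = 23288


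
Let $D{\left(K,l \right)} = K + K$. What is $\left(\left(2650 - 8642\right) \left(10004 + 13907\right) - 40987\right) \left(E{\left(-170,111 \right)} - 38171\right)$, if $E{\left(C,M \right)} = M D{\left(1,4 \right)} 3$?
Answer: $5375055290995$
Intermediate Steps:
$D{\left(K,l \right)} = 2 K$
$E{\left(C,M \right)} = 6 M$ ($E{\left(C,M \right)} = M 2 \cdot 1 \cdot 3 = M 2 \cdot 3 = 2 M 3 = 6 M$)
$\left(\left(2650 - 8642\right) \left(10004 + 13907\right) - 40987\right) \left(E{\left(-170,111 \right)} - 38171\right) = \left(\left(2650 - 8642\right) \left(10004 + 13907\right) - 40987\right) \left(6 \cdot 111 - 38171\right) = \left(\left(-5992\right) 23911 - 40987\right) \left(666 - 38171\right) = \left(-143274712 - 40987\right) \left(-37505\right) = \left(-143315699\right) \left(-37505\right) = 5375055290995$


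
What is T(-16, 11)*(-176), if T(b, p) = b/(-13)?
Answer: -2816/13 ≈ -216.62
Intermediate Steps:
T(b, p) = -b/13 (T(b, p) = b*(-1/13) = -b/13)
T(-16, 11)*(-176) = -1/13*(-16)*(-176) = (16/13)*(-176) = -2816/13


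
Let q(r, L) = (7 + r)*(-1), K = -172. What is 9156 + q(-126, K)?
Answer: 9275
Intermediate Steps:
q(r, L) = -7 - r
9156 + q(-126, K) = 9156 + (-7 - 1*(-126)) = 9156 + (-7 + 126) = 9156 + 119 = 9275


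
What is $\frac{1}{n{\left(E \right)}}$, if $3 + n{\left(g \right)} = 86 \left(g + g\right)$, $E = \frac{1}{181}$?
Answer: $- \frac{181}{371} \approx -0.48787$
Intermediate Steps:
$E = \frac{1}{181} \approx 0.0055249$
$n{\left(g \right)} = -3 + 172 g$ ($n{\left(g \right)} = -3 + 86 \left(g + g\right) = -3 + 86 \cdot 2 g = -3 + 172 g$)
$\frac{1}{n{\left(E \right)}} = \frac{1}{-3 + 172 \cdot \frac{1}{181}} = \frac{1}{-3 + \frac{172}{181}} = \frac{1}{- \frac{371}{181}} = - \frac{181}{371}$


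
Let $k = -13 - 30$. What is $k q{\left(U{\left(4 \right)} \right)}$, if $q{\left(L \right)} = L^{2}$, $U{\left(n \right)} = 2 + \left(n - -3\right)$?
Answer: $-3483$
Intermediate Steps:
$k = -43$ ($k = -13 - 30 = -43$)
$U{\left(n \right)} = 5 + n$ ($U{\left(n \right)} = 2 + \left(n + 3\right) = 2 + \left(3 + n\right) = 5 + n$)
$k q{\left(U{\left(4 \right)} \right)} = - 43 \left(5 + 4\right)^{2} = - 43 \cdot 9^{2} = \left(-43\right) 81 = -3483$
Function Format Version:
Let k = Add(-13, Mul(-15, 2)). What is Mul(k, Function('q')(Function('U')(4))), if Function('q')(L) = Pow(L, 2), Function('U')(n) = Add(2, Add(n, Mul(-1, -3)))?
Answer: -3483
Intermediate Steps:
k = -43 (k = Add(-13, -30) = -43)
Function('U')(n) = Add(5, n) (Function('U')(n) = Add(2, Add(n, 3)) = Add(2, Add(3, n)) = Add(5, n))
Mul(k, Function('q')(Function('U')(4))) = Mul(-43, Pow(Add(5, 4), 2)) = Mul(-43, Pow(9, 2)) = Mul(-43, 81) = -3483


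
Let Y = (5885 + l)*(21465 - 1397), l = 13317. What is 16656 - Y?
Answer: -385329080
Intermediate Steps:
Y = 385345736 (Y = (5885 + 13317)*(21465 - 1397) = 19202*20068 = 385345736)
16656 - Y = 16656 - 1*385345736 = 16656 - 385345736 = -385329080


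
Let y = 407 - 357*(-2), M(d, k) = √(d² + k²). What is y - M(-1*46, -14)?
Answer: 1121 - 34*√2 ≈ 1072.9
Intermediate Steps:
y = 1121 (y = 407 - 1*(-714) = 407 + 714 = 1121)
y - M(-1*46, -14) = 1121 - √((-1*46)² + (-14)²) = 1121 - √((-46)² + 196) = 1121 - √(2116 + 196) = 1121 - √2312 = 1121 - 34*√2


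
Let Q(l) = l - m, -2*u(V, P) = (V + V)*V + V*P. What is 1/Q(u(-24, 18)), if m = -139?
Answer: -1/221 ≈ -0.0045249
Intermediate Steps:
u(V, P) = -V² - P*V/2 (u(V, P) = -((V + V)*V + V*P)/2 = -((2*V)*V + P*V)/2 = -(2*V² + P*V)/2 = -V² - P*V/2)
Q(l) = 139 + l (Q(l) = l - 1*(-139) = l + 139 = 139 + l)
1/Q(u(-24, 18)) = 1/(139 - ½*(-24)*(18 + 2*(-24))) = 1/(139 - ½*(-24)*(18 - 48)) = 1/(139 - ½*(-24)*(-30)) = 1/(139 - 360) = 1/(-221) = -1/221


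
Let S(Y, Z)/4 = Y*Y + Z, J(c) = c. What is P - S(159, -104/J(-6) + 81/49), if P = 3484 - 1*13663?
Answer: -16372705/147 ≈ -1.1138e+5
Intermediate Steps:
S(Y, Z) = 4*Z + 4*Y² (S(Y, Z) = 4*(Y*Y + Z) = 4*(Y² + Z) = 4*(Z + Y²) = 4*Z + 4*Y²)
P = -10179 (P = 3484 - 13663 = -10179)
P - S(159, -104/J(-6) + 81/49) = -10179 - (4*(-104/(-6) + 81/49) + 4*159²) = -10179 - (4*(-104*(-⅙) + 81*(1/49)) + 4*25281) = -10179 - (4*(52/3 + 81/49) + 101124) = -10179 - (4*(2791/147) + 101124) = -10179 - (11164/147 + 101124) = -10179 - 1*14876392/147 = -10179 - 14876392/147 = -16372705/147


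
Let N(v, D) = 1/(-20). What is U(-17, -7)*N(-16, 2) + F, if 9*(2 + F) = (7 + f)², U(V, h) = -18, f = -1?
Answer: 29/10 ≈ 2.9000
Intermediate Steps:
N(v, D) = -1/20
F = 2 (F = -2 + (7 - 1)²/9 = -2 + (⅑)*6² = -2 + (⅑)*36 = -2 + 4 = 2)
U(-17, -7)*N(-16, 2) + F = -18*(-1/20) + 2 = 9/10 + 2 = 29/10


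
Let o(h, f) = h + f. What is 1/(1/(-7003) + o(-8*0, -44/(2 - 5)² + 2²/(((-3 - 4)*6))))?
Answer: -441189/2199005 ≈ -0.20063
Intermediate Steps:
o(h, f) = f + h
1/(1/(-7003) + o(-8*0, -44/(2 - 5)² + 2²/(((-3 - 4)*6)))) = 1/(1/(-7003) + ((-44/(2 - 5)² + 2²/(((-3 - 4)*6))) - 8*0)) = 1/(-1/7003 + ((-44/((-3)²) + 4/((-7*6))) + 0)) = 1/(-1/7003 + ((-44/9 + 4/(-42)) + 0)) = 1/(-1/7003 + ((-44*⅑ + 4*(-1/42)) + 0)) = 1/(-1/7003 + ((-44/9 - 2/21) + 0)) = 1/(-1/7003 + (-314/63 + 0)) = 1/(-1/7003 - 314/63) = 1/(-2199005/441189) = -441189/2199005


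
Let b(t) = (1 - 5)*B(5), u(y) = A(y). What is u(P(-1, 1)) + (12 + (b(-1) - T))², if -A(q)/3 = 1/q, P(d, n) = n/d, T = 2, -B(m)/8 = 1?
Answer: 1767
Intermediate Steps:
B(m) = -8 (B(m) = -8*1 = -8)
A(q) = -3/q
u(y) = -3/y
b(t) = 32 (b(t) = (1 - 5)*(-8) = -4*(-8) = 32)
u(P(-1, 1)) + (12 + (b(-1) - T))² = -3/(1/(-1)) + (12 + (32 - 1*2))² = -3/(1*(-1)) + (12 + (32 - 2))² = -3/(-1) + (12 + 30)² = -3*(-1) + 42² = 3 + 1764 = 1767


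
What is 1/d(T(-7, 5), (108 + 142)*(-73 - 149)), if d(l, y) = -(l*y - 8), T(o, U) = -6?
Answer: -1/332992 ≈ -3.0031e-6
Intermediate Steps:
d(l, y) = 8 - l*y (d(l, y) = -(-8 + l*y) = 8 - l*y)
1/d(T(-7, 5), (108 + 142)*(-73 - 149)) = 1/(8 - 1*(-6)*(108 + 142)*(-73 - 149)) = 1/(8 - 1*(-6)*250*(-222)) = 1/(8 - 1*(-6)*(-55500)) = 1/(8 - 333000) = 1/(-332992) = -1/332992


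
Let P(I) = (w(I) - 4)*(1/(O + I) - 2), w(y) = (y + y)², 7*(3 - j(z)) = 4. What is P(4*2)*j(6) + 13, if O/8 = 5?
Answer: -4793/4 ≈ -1198.3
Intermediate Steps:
O = 40 (O = 8*5 = 40)
j(z) = 17/7 (j(z) = 3 - ⅐*4 = 3 - 4/7 = 17/7)
w(y) = 4*y² (w(y) = (2*y)² = 4*y²)
P(I) = (-4 + 4*I²)*(-2 + 1/(40 + I)) (P(I) = (4*I² - 4)*(1/(40 + I) - 2) = (-4 + 4*I²)*(-2 + 1/(40 + I)))
P(4*2)*j(6) + 13 = (4*(79 - 79*(4*2)² - 2*(4*2)³ + 2*(4*2))/(40 + 4*2))*(17/7) + 13 = (4*(79 - 79*8² - 2*8³ + 2*8)/(40 + 8))*(17/7) + 13 = (4*(79 - 79*64 - 2*512 + 16)/48)*(17/7) + 13 = (4*(1/48)*(79 - 5056 - 1024 + 16))*(17/7) + 13 = (4*(1/48)*(-5985))*(17/7) + 13 = -1995/4*17/7 + 13 = -4845/4 + 13 = -4793/4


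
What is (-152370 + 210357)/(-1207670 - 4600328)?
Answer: -57987/5807998 ≈ -0.0099840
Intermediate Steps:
(-152370 + 210357)/(-1207670 - 4600328) = 57987/(-5807998) = 57987*(-1/5807998) = -57987/5807998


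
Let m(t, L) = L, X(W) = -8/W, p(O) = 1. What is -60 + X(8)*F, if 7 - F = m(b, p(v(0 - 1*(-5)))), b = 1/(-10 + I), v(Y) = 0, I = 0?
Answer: -66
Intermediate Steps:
b = -1/10 (b = 1/(-10 + 0) = 1/(-10) = -1/10 ≈ -0.10000)
F = 6 (F = 7 - 1*1 = 7 - 1 = 6)
-60 + X(8)*F = -60 - 8/8*6 = -60 - 8*1/8*6 = -60 - 1*6 = -60 - 6 = -66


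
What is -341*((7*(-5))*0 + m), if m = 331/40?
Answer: -112871/40 ≈ -2821.8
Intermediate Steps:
m = 331/40 (m = 331*(1/40) = 331/40 ≈ 8.2750)
-341*((7*(-5))*0 + m) = -341*((7*(-5))*0 + 331/40) = -341*(-35*0 + 331/40) = -341*(0 + 331/40) = -341*331/40 = -112871/40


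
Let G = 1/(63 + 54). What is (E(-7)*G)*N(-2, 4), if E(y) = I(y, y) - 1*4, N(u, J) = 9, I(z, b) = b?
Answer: -11/13 ≈ -0.84615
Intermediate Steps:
G = 1/117 ≈ 0.0085470
E(y) = -4 + y (E(y) = y - 1*4 = y - 4 = -4 + y)
(E(-7)*G)*N(-2, 4) = ((-4 - 7)*(1/117))*9 = -11*1/117*9 = -11/117*9 = -11/13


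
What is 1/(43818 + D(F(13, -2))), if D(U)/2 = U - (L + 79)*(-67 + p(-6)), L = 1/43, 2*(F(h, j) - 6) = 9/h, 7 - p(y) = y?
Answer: 559/29272149 ≈ 1.9097e-5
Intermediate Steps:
p(y) = 7 - y
F(h, j) = 6 + 9/(2*h) (F(h, j) = 6 + (9/h)/2 = 6 + 9/(2*h))
L = 1/43 ≈ 0.023256
D(U) = 366984/43 + 2*U (D(U) = 2*(U - (1/43 + 79)*(-67 + (7 - 1*(-6)))) = 2*(U - 3398*(-67 + (7 + 6))/43) = 2*(U - 3398*(-67 + 13)/43) = 2*(U - 3398*(-54)/43) = 2*(U - 1*(-183492/43)) = 2*(U + 183492/43) = 2*(183492/43 + U) = 366984/43 + 2*U)
1/(43818 + D(F(13, -2))) = 1/(43818 + (366984/43 + 2*(6 + (9/2)/13))) = 1/(43818 + (366984/43 + 2*(6 + (9/2)*(1/13)))) = 1/(43818 + (366984/43 + 2*(6 + 9/26))) = 1/(43818 + (366984/43 + 2*(165/26))) = 1/(43818 + (366984/43 + 165/13)) = 1/(43818 + 4777887/559) = 1/(29272149/559) = 559/29272149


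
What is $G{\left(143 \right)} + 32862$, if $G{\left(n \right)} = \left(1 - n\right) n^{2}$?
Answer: $-2870896$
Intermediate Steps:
$G{\left(n \right)} = n^{2} \left(1 - n\right)$
$G{\left(143 \right)} + 32862 = 143^{2} \left(1 - 143\right) + 32862 = 20449 \left(1 - 143\right) + 32862 = 20449 \left(-142\right) + 32862 = -2903758 + 32862 = -2870896$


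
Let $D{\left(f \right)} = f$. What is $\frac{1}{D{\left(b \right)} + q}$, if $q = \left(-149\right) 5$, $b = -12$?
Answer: $- \frac{1}{757} \approx -0.001321$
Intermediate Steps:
$q = -745$
$\frac{1}{D{\left(b \right)} + q} = \frac{1}{-12 - 745} = \frac{1}{-757} = - \frac{1}{757}$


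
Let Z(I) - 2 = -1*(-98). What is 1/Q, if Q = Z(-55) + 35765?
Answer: 1/35865 ≈ 2.7882e-5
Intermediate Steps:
Z(I) = 100 (Z(I) = 2 - 1*(-98) = 2 + 98 = 100)
Q = 35865 (Q = 100 + 35765 = 35865)
1/Q = 1/35865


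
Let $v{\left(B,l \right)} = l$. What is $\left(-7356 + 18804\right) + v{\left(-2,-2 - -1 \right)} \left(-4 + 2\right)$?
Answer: $11450$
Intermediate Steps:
$\left(-7356 + 18804\right) + v{\left(-2,-2 - -1 \right)} \left(-4 + 2\right) = \left(-7356 + 18804\right) + \left(-2 - -1\right) \left(-4 + 2\right) = 11448 + \left(-2 + 1\right) \left(-2\right) = 11448 - -2 = 11448 + 2 = 11450$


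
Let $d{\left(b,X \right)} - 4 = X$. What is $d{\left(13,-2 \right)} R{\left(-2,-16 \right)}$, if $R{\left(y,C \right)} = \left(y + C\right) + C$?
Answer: $-68$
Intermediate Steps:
$d{\left(b,X \right)} = 4 + X$
$R{\left(y,C \right)} = y + 2 C$ ($R{\left(y,C \right)} = \left(C + y\right) + C = y + 2 C$)
$d{\left(13,-2 \right)} R{\left(-2,-16 \right)} = \left(4 - 2\right) \left(-2 + 2 \left(-16\right)\right) = 2 \left(-2 - 32\right) = 2 \left(-34\right) = -68$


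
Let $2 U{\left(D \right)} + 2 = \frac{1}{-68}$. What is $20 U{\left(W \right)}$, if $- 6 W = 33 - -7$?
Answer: $- \frac{685}{34} \approx -20.147$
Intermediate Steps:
$W = - \frac{20}{3}$ ($W = - \frac{33 - -7}{6} = - \frac{33 + 7}{6} = \left(- \frac{1}{6}\right) 40 = - \frac{20}{3} \approx -6.6667$)
$U{\left(D \right)} = - \frac{137}{136}$ ($U{\left(D \right)} = -1 + \frac{1}{2 \left(-68\right)} = -1 + \frac{1}{2} \left(- \frac{1}{68}\right) = -1 - \frac{1}{136} = - \frac{137}{136}$)
$20 U{\left(W \right)} = 20 \left(- \frac{137}{136}\right) = - \frac{685}{34}$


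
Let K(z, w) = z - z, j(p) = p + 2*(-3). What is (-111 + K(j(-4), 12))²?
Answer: 12321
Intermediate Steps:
j(p) = -6 + p (j(p) = p - 6 = -6 + p)
K(z, w) = 0
(-111 + K(j(-4), 12))² = (-111 + 0)² = (-111)² = 12321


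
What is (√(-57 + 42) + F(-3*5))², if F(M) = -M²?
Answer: (225 - I*√15)² ≈ 50610.0 - 1742.8*I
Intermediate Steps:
(√(-57 + 42) + F(-3*5))² = (√(-57 + 42) - (-3*5)²)² = (√(-15) - 1*(-15)²)² = (I*√15 - 1*225)² = (I*√15 - 225)² = (-225 + I*√15)²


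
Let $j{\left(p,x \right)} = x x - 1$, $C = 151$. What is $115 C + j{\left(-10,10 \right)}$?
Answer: $17464$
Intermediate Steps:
$j{\left(p,x \right)} = -1 + x^{2}$ ($j{\left(p,x \right)} = x^{2} - 1 = -1 + x^{2}$)
$115 C + j{\left(-10,10 \right)} = 115 \cdot 151 - \left(1 - 10^{2}\right) = 17365 + \left(-1 + 100\right) = 17365 + 99 = 17464$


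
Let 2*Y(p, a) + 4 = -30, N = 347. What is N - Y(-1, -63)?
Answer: 364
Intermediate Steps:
Y(p, a) = -17 (Y(p, a) = -2 + (½)*(-30) = -2 - 15 = -17)
N - Y(-1, -63) = 347 - 1*(-17) = 347 + 17 = 364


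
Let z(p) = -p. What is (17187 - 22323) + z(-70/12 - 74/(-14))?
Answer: -215689/42 ≈ -5135.5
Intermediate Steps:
(17187 - 22323) + z(-70/12 - 74/(-14)) = (17187 - 22323) - (-70/12 - 74/(-14)) = -5136 - (-70*1/12 - 74*(-1/14)) = -5136 - (-35/6 + 37/7) = -5136 - 1*(-23/42) = -5136 + 23/42 = -215689/42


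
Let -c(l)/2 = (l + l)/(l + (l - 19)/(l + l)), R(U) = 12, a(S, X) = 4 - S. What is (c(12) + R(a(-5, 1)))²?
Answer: 4928400/78961 ≈ 62.416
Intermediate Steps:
c(l) = -4*l/(l + (-19 + l)/(2*l)) (c(l) = -2*(l + l)/(l + (l - 19)/(l + l)) = -2*2*l/(l + (-19 + l)/((2*l))) = -2*2*l/(l + (-19 + l)*(1/(2*l))) = -2*2*l/(l + (-19 + l)/(2*l)) = -4*l/(l + (-19 + l)/(2*l)))
(c(12) + R(a(-5, 1)))² = (-8*12²/(-19 + 12 + 2*12²) + 12)² = (-8*144/(-19 + 12 + 2*144) + 12)² = (-8*144/(-19 + 12 + 288) + 12)² = (-8*144/281 + 12)² = (-8*144*1/281 + 12)² = (-1152/281 + 12)² = (2220/281)² = 4928400/78961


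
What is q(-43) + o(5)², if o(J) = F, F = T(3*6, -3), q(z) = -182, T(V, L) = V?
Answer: 142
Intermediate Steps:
F = 18 (F = 3*6 = 18)
o(J) = 18
q(-43) + o(5)² = -182 + 18² = -182 + 324 = 142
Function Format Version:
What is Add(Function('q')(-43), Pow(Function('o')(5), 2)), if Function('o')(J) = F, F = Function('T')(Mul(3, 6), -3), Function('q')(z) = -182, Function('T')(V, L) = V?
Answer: 142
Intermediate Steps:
F = 18 (F = Mul(3, 6) = 18)
Function('o')(J) = 18
Add(Function('q')(-43), Pow(Function('o')(5), 2)) = Add(-182, Pow(18, 2)) = Add(-182, 324) = 142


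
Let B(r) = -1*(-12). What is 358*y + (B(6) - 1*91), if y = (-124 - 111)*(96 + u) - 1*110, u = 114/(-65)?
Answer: -103589043/13 ≈ -7.9684e+6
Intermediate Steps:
u = -114/65 (u = 114*(-1/65) = -114/65 ≈ -1.7538)
y = -289352/13 (y = (-124 - 111)*(96 - 114/65) - 1*110 = -235*6126/65 - 110 = -287922/13 - 110 = -289352/13 ≈ -22258.)
B(r) = 12
358*y + (B(6) - 1*91) = 358*(-289352/13) + (12 - 1*91) = -103588016/13 + (12 - 91) = -103588016/13 - 79 = -103589043/13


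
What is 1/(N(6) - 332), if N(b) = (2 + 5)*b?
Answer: -1/290 ≈ -0.0034483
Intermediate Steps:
N(b) = 7*b
1/(N(6) - 332) = 1/(7*6 - 332) = 1/(42 - 332) = 1/(-290) = -1/290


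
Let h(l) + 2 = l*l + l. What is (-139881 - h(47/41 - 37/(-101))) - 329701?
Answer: -8052367136900/17147881 ≈ -4.6958e+5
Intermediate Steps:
h(l) = -2 + l + l² (h(l) = -2 + (l*l + l) = -2 + (l² + l) = -2 + (l + l²) = -2 + l + l²)
(-139881 - h(47/41 - 37/(-101))) - 329701 = (-139881 - (-2 + (47/41 - 37/(-101)) + (47/41 - 37/(-101))²)) - 329701 = (-139881 - (-2 + (47*(1/41) - 37*(-1/101)) + (47*(1/41) - 37*(-1/101))²)) - 329701 = (-139881 - (-2 + (47/41 + 37/101) + (47/41 + 37/101)²)) - 329701 = (-139881 - (-2 + 6264/4141 + (6264/4141)²)) - 329701 = (-139881 - (-2 + 6264/4141 + 39237696/17147881)) - 329701 = (-139881 - 1*30881158/17147881) - 329701 = (-139881 - 30881158/17147881) - 329701 = -2398693623319/17147881 - 329701 = -8052367136900/17147881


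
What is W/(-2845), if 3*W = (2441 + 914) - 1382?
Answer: -1973/8535 ≈ -0.23117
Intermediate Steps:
W = 1973/3 (W = ((2441 + 914) - 1382)/3 = (3355 - 1382)/3 = (⅓)*1973 = 1973/3 ≈ 657.67)
W/(-2845) = (1973/3)/(-2845) = (1973/3)*(-1/2845) = -1973/8535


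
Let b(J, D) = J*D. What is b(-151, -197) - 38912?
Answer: -9165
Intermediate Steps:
b(J, D) = D*J
b(-151, -197) - 38912 = -197*(-151) - 38912 = 29747 - 38912 = -9165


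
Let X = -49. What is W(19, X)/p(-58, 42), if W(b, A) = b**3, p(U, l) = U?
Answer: -6859/58 ≈ -118.26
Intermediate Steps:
W(19, X)/p(-58, 42) = 19**3/(-58) = 6859*(-1/58) = -6859/58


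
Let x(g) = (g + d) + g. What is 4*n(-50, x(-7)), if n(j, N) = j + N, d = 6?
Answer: -232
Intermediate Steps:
x(g) = 6 + 2*g (x(g) = (g + 6) + g = (6 + g) + g = 6 + 2*g)
n(j, N) = N + j
4*n(-50, x(-7)) = 4*((6 + 2*(-7)) - 50) = 4*((6 - 14) - 50) = 4*(-8 - 50) = 4*(-58) = -232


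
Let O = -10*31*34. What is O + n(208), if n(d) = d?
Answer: -10332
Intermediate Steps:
O = -10540 (O = -310*34 = -10540)
O + n(208) = -10540 + 208 = -10332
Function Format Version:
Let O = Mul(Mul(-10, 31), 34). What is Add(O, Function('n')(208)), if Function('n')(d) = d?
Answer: -10332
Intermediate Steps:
O = -10540 (O = Mul(-310, 34) = -10540)
Add(O, Function('n')(208)) = Add(-10540, 208) = -10332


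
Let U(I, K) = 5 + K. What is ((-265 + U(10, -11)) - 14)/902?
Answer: -285/902 ≈ -0.31596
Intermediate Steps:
((-265 + U(10, -11)) - 14)/902 = ((-265 + (5 - 11)) - 14)/902 = ((-265 - 6) - 14)*(1/902) = (-271 - 14)*(1/902) = -285*1/902 = -285/902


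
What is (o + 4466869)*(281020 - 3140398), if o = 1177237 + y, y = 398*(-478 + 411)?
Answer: -16062384352320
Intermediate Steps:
y = -26666 (y = 398*(-67) = -26666)
o = 1150571 (o = 1177237 - 26666 = 1150571)
(o + 4466869)*(281020 - 3140398) = (1150571 + 4466869)*(281020 - 3140398) = 5617440*(-2859378) = -16062384352320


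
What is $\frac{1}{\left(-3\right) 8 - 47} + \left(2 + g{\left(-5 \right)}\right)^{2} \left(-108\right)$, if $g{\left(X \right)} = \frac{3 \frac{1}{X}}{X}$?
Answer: $- \frac{21540037}{44375} \approx -485.41$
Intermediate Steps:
$g{\left(X \right)} = \frac{3}{X^{2}}$
$\frac{1}{\left(-3\right) 8 - 47} + \left(2 + g{\left(-5 \right)}\right)^{2} \left(-108\right) = \frac{1}{\left(-3\right) 8 - 47} + \left(2 + \frac{3}{25}\right)^{2} \left(-108\right) = \frac{1}{-24 - 47} + \left(2 + 3 \cdot \frac{1}{25}\right)^{2} \left(-108\right) = \frac{1}{-71} + \left(2 + \frac{3}{25}\right)^{2} \left(-108\right) = - \frac{1}{71} + \left(\frac{53}{25}\right)^{2} \left(-108\right) = - \frac{1}{71} + \frac{2809}{625} \left(-108\right) = - \frac{1}{71} - \frac{303372}{625} = - \frac{21540037}{44375}$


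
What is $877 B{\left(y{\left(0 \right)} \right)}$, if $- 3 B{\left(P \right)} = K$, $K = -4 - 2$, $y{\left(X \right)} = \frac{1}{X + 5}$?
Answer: $1754$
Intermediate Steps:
$y{\left(X \right)} = \frac{1}{5 + X}$
$K = -6$ ($K = -4 - 2 = -6$)
$B{\left(P \right)} = 2$ ($B{\left(P \right)} = \left(- \frac{1}{3}\right) \left(-6\right) = 2$)
$877 B{\left(y{\left(0 \right)} \right)} = 877 \cdot 2 = 1754$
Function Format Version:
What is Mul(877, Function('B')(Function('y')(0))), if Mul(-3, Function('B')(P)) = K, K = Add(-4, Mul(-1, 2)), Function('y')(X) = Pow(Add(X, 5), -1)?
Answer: 1754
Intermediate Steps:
Function('y')(X) = Pow(Add(5, X), -1)
K = -6 (K = Add(-4, -2) = -6)
Function('B')(P) = 2 (Function('B')(P) = Mul(Rational(-1, 3), -6) = 2)
Mul(877, Function('B')(Function('y')(0))) = Mul(877, 2) = 1754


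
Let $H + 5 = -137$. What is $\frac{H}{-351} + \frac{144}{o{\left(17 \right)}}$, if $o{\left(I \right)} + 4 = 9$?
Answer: $\frac{51254}{1755} \approx 29.205$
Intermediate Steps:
$H = -142$ ($H = -5 - 137 = -142$)
$o{\left(I \right)} = 5$ ($o{\left(I \right)} = -4 + 9 = 5$)
$\frac{H}{-351} + \frac{144}{o{\left(17 \right)}} = - \frac{142}{-351} + \frac{144}{5} = \left(-142\right) \left(- \frac{1}{351}\right) + 144 \cdot \frac{1}{5} = \frac{142}{351} + \frac{144}{5} = \frac{51254}{1755}$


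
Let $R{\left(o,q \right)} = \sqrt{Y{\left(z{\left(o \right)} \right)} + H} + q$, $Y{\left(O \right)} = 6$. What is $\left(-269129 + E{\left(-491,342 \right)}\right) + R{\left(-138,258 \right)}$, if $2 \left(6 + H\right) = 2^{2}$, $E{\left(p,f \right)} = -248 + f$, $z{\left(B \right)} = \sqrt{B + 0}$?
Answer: $-268777 + \sqrt{2} \approx -2.6878 \cdot 10^{5}$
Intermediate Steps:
$z{\left(B \right)} = \sqrt{B}$
$H = -4$ ($H = -6 + \frac{2^{2}}{2} = -6 + \frac{1}{2} \cdot 4 = -6 + 2 = -4$)
$R{\left(o,q \right)} = q + \sqrt{2}$ ($R{\left(o,q \right)} = \sqrt{6 - 4} + q = \sqrt{2} + q = q + \sqrt{2}$)
$\left(-269129 + E{\left(-491,342 \right)}\right) + R{\left(-138,258 \right)} = \left(-269129 + \left(-248 + 342\right)\right) + \left(258 + \sqrt{2}\right) = \left(-269129 + 94\right) + \left(258 + \sqrt{2}\right) = -269035 + \left(258 + \sqrt{2}\right) = -268777 + \sqrt{2}$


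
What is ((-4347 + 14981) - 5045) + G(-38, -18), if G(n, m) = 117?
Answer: 5706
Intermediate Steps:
((-4347 + 14981) - 5045) + G(-38, -18) = ((-4347 + 14981) - 5045) + 117 = (10634 - 5045) + 117 = 5589 + 117 = 5706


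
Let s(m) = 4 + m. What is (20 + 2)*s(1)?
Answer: 110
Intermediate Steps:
(20 + 2)*s(1) = (20 + 2)*(4 + 1) = 22*5 = 110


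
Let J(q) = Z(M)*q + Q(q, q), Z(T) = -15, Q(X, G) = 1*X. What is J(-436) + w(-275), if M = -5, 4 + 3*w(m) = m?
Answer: 6011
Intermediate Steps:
Q(X, G) = X
w(m) = -4/3 + m/3
J(q) = -14*q (J(q) = -15*q + q = -14*q)
J(-436) + w(-275) = -14*(-436) + (-4/3 + (⅓)*(-275)) = 6104 + (-4/3 - 275/3) = 6104 - 93 = 6011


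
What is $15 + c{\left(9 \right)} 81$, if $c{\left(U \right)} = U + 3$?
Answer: $987$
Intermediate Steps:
$c{\left(U \right)} = 3 + U$
$15 + c{\left(9 \right)} 81 = 15 + \left(3 + 9\right) 81 = 15 + 12 \cdot 81 = 15 + 972 = 987$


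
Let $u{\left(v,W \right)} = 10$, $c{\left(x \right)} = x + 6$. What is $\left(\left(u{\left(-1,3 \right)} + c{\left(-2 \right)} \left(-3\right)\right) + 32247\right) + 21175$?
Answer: $53420$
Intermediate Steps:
$c{\left(x \right)} = 6 + x$
$\left(\left(u{\left(-1,3 \right)} + c{\left(-2 \right)} \left(-3\right)\right) + 32247\right) + 21175 = \left(\left(10 + \left(6 - 2\right) \left(-3\right)\right) + 32247\right) + 21175 = \left(\left(10 + 4 \left(-3\right)\right) + 32247\right) + 21175 = \left(\left(10 - 12\right) + 32247\right) + 21175 = \left(-2 + 32247\right) + 21175 = 32245 + 21175 = 53420$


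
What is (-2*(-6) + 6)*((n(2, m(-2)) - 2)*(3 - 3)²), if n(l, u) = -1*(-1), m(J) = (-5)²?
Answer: 0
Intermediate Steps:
m(J) = 25
n(l, u) = 1
(-2*(-6) + 6)*((n(2, m(-2)) - 2)*(3 - 3)²) = (-2*(-6) + 6)*((1 - 2)*(3 - 3)²) = (12 + 6)*(-1*0²) = 18*(-1*0) = 18*0 = 0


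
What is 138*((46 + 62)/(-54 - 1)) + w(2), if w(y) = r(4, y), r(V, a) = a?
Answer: -14794/55 ≈ -268.98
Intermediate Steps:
w(y) = y
138*((46 + 62)/(-54 - 1)) + w(2) = 138*((46 + 62)/(-54 - 1)) + 2 = 138*(108/(-55)) + 2 = 138*(108*(-1/55)) + 2 = 138*(-108/55) + 2 = -14904/55 + 2 = -14794/55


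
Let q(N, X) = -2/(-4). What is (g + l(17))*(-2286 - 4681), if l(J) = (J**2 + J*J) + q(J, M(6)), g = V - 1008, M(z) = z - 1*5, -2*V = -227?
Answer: 2201572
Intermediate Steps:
V = 227/2 (V = -1/2*(-227) = 227/2 ≈ 113.50)
M(z) = -5 + z (M(z) = z - 5 = -5 + z)
q(N, X) = 1/2 (q(N, X) = -2*(-1/4) = 1/2)
g = -1789/2 (g = 227/2 - 1008 = -1789/2 ≈ -894.50)
l(J) = 1/2 + 2*J**2 (l(J) = (J**2 + J*J) + 1/2 = (J**2 + J**2) + 1/2 = 2*J**2 + 1/2 = 1/2 + 2*J**2)
(g + l(17))*(-2286 - 4681) = (-1789/2 + (1/2 + 2*17**2))*(-2286 - 4681) = (-1789/2 + (1/2 + 2*289))*(-6967) = (-1789/2 + (1/2 + 578))*(-6967) = (-1789/2 + 1157/2)*(-6967) = -316*(-6967) = 2201572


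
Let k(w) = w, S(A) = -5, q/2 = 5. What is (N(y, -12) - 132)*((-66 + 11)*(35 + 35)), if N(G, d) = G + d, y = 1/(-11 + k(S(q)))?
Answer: 4437125/8 ≈ 5.5464e+5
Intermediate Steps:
q = 10 (q = 2*5 = 10)
y = -1/16 (y = 1/(-11 - 5) = 1/(-16) = -1/16 ≈ -0.062500)
(N(y, -12) - 132)*((-66 + 11)*(35 + 35)) = ((-1/16 - 12) - 132)*((-66 + 11)*(35 + 35)) = (-193/16 - 132)*(-55*70) = -2305/16*(-3850) = 4437125/8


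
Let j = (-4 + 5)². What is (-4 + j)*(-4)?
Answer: 12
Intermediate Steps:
j = 1 (j = 1² = 1)
(-4 + j)*(-4) = (-4 + 1)*(-4) = -3*(-4) = 12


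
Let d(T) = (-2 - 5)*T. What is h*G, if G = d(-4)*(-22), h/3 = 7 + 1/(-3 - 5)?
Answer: -12705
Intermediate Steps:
d(T) = -7*T
h = 165/8 (h = 3*(7 + 1/(-3 - 5)) = 3*(7 + 1/(-8)) = 3*(7 - ⅛) = 3*(55/8) = 165/8 ≈ 20.625)
G = -616 (G = -7*(-4)*(-22) = 28*(-22) = -616)
h*G = (165/8)*(-616) = -12705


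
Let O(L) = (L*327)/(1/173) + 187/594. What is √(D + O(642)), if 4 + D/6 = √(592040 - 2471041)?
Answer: √(11767212894 + 1944*I*√1879001)/18 ≈ 6026.5 + 0.68237*I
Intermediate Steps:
D = -24 + 6*I*√1879001 (D = -24 + 6*√(592040 - 2471041) = -24 + 6*√(-1879001) = -24 + 6*(I*√1879001) = -24 + 6*I*√1879001 ≈ -24.0 + 8224.6*I)
O(L) = 17/54 + 56571*L (O(L) = (327*L)/(1/173) + 187*(1/594) = (327*L)*173 + 17/54 = 56571*L + 17/54 = 17/54 + 56571*L)
√(D + O(642)) = √((-24 + 6*I*√1879001) + (17/54 + 56571*642)) = √((-24 + 6*I*√1879001) + (17/54 + 36318582)) = √((-24 + 6*I*√1879001) + 1961203445/54) = √(1961202149/54 + 6*I*√1879001)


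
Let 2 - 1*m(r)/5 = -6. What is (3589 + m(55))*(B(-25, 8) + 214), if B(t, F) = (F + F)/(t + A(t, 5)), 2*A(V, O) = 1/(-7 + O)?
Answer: 78204950/101 ≈ 7.7431e+5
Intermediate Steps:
A(V, O) = 1/(2*(-7 + O))
B(t, F) = 2*F/(-1/4 + t) (B(t, F) = (F + F)/(t + 1/(2*(-7 + 5))) = (2*F)/(t + (1/2)/(-2)) = (2*F)/(t + (1/2)*(-1/2)) = (2*F)/(t - 1/4) = (2*F)/(-1/4 + t) = 2*F/(-1/4 + t))
m(r) = 40 (m(r) = 10 - 5*(-6) = 10 + 30 = 40)
(3589 + m(55))*(B(-25, 8) + 214) = (3589 + 40)*(8*8/(-1 + 4*(-25)) + 214) = 3629*(8*8/(-1 - 100) + 214) = 3629*(8*8/(-101) + 214) = 3629*(8*8*(-1/101) + 214) = 3629*(-64/101 + 214) = 3629*(21550/101) = 78204950/101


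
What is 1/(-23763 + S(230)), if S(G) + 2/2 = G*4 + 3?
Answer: -1/22841 ≈ -4.3781e-5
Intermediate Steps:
S(G) = 2 + 4*G (S(G) = -1 + (G*4 + 3) = -1 + (4*G + 3) = -1 + (3 + 4*G) = 2 + 4*G)
1/(-23763 + S(230)) = 1/(-23763 + (2 + 4*230)) = 1/(-23763 + (2 + 920)) = 1/(-23763 + 922) = 1/(-22841) = -1/22841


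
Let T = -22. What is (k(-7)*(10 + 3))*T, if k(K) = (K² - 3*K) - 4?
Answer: -18876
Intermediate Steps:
k(K) = -4 + K² - 3*K
(k(-7)*(10 + 3))*T = ((-4 + (-7)² - 3*(-7))*(10 + 3))*(-22) = ((-4 + 49 + 21)*13)*(-22) = (66*13)*(-22) = 858*(-22) = -18876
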